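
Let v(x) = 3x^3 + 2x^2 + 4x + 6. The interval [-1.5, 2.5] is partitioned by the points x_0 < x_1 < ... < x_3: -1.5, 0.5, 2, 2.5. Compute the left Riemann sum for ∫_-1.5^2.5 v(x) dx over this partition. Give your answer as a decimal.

Subinterval widths: 2, 1.5, 0.5.
Left endpoints: -1.5, 0.5, 2.
v(-1.5) = -5.625, v(0.5) = 8.875, v(2) = 46.
Sum = Σ Δx_i · v(x_i).
Sum = 25.0625.

25.0625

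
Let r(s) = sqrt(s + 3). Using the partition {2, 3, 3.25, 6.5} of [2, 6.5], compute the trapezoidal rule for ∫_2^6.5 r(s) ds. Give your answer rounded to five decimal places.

Subinterval widths: 1, 0.25, 3.25.
r(2) ≈ 2.23607, r(3) ≈ 2.44949, r(3.25) ≈ 2.50000, r(6.5) ≈ 3.08221.
On each subinterval the trapezoid contributes (Δs_i/2)·[r(s_{i-1}) + r(s_i)].
Sum ≈ 12.03255.

12.03255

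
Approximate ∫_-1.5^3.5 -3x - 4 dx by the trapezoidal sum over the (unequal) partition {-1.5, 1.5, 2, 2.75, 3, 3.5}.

Subinterval widths: 3, 0.5, 0.75, 0.25, 0.5.
f(-1.5) = 0.5, f(1.5) = -8.5, f(2) = -10, f(2.75) = -12.25, f(3) = -13, f(3.5) = -14.5.
On each subinterval the trapezoid contributes (Δx_i/2)·[f(x_{i-1}) + f(x_i)].
Sum = -35.

-35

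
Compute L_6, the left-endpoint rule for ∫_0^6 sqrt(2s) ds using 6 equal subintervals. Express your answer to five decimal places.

Δs = (6 − 0)/6 = 1.
Left endpoints: 0, 1, 2, 3, 4, 5.
f(0) ≈ 0.00000, f(1) ≈ 1.41421, f(2) ≈ 2.00000, f(3) ≈ 2.44949, f(4) ≈ 2.82843, f(5) ≈ 3.16228.
Sum = Δs · [f(0) + f(1) + f(2) + ...].
Sum ≈ 11.85441.

11.85441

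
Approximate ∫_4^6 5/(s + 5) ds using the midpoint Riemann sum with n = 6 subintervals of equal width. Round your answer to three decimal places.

Δs = (6 − 4)/6 = 1/3.
Midpoints: 25/6, 4.5, 29/6, 31/6, 5.5, 35/6.
f(25/6) = 6/11, f(4.5) = 10/19, f(29/6) = 30/59, f(31/6) = 30/61, f(5.5) = 10/21, f(35/6) = 6/13.
Sum = Δs · [f(25/6) + f(4.5) + f(29/6) + ...].
Sum ≈ 1.003.

1.003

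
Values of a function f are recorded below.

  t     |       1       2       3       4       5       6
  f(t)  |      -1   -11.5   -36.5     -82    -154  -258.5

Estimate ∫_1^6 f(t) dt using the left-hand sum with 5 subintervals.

Δt = 1.
Sum = 1·[(-1) + (-11.5) + (-36.5) + (-82) + (-154)] = -285.

-285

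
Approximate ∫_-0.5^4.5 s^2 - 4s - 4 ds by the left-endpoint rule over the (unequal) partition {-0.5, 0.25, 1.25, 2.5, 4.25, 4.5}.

-29.84375

Subinterval widths: 0.75, 1, 1.25, 1.75, 0.25.
Left endpoints: -0.5, 0.25, 1.25, 2.5, 4.25.
f(-0.5) = -1.75, f(0.25) = -4.9375, f(1.25) = -7.4375, f(2.5) = -7.75, f(4.25) = -2.9375.
Sum = Σ Δs_i · f(s_i).
Sum = -29.84375.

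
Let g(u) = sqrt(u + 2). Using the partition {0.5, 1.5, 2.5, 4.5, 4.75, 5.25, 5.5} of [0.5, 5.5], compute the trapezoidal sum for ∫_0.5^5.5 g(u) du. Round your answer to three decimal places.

11.038

Subinterval widths: 1, 1, 2, 0.25, 0.5, 0.25.
g(0.5) ≈ 1.581, g(1.5) ≈ 1.871, g(2.5) ≈ 2.121, g(4.5) ≈ 2.550, g(4.75) ≈ 2.598, g(5.25) ≈ 2.693, g(5.5) ≈ 2.739.
On each subinterval the trapezoid contributes (Δu_i/2)·[g(u_{i-1}) + g(u_i)].
Sum ≈ 11.038.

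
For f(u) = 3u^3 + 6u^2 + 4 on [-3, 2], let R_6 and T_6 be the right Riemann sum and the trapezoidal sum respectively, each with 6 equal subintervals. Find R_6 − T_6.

31.25

R_6 ≈ 73.3680556.
T_6 ≈ 42.1180556.
R_6 − T_6 = 31.25.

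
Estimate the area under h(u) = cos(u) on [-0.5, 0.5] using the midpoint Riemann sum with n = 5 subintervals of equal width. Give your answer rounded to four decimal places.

0.9605

Δu = (0.5 − (-0.5))/5 = 0.2.
Midpoints: -0.4, -0.2, 0, 0.2, 0.4.
h(-0.4) ≈ 0.9211, h(-0.2) ≈ 0.9801, h(0) ≈ 1.0000, h(0.2) ≈ 0.9801, h(0.4) ≈ 0.9211.
Sum = Δu · [h(-0.4) + h(-0.2) + h(0) + h(0.2) + h(0.4)].
Sum ≈ 0.9605.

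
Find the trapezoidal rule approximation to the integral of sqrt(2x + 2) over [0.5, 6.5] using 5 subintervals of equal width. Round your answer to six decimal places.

Δx = (6.5 − 0.5)/5 = 1.2.
f(0.5) ≈ 1.732051, f(1.7) ≈ 2.323790, f(2.9) ≈ 2.792848, f(4.1) ≈ 3.193744, f(5.3) ≈ 3.549648, f(6.5) ≈ 3.872983.
T_5 = (Δx/2)·[f(x_0) + 2f(x_1) + ... + 2f(x_{4}) + f(x_5)].
Sum ≈ 17.595056.

17.595056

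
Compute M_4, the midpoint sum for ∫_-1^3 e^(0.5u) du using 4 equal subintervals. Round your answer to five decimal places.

Δu = (3 − (-1))/4 = 1.
Midpoints: -0.5, 0.5, 1.5, 2.5.
f(-0.5) ≈ 0.77880, f(0.5) ≈ 1.28403, f(1.5) ≈ 2.11700, f(2.5) ≈ 3.49034.
Sum = Δu · [f(-0.5) + f(0.5) + f(1.5) + f(2.5)].
Sum ≈ 7.67017.

7.67017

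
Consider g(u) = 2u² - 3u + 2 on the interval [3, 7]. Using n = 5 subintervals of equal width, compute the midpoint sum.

158.24

Δu = (7 − 3)/5 = 0.8.
Midpoints: 3.4, 4.2, 5, 5.8, 6.6.
g(3.4) = 14.92, g(4.2) = 24.68, g(5) = 37, g(5.8) = 51.88, g(6.6) = 69.32.
Sum = Δu · [g(3.4) + g(4.2) + g(5) + g(5.8) + g(6.6)].
Sum = 158.24.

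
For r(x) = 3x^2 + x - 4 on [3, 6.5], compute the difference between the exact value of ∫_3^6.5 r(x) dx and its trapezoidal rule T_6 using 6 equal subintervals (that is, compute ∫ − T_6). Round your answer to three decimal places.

Exact integral: ∫_3^6.5 r(x) dx = 250.25.
T_6 ≈ 250.84549.
Error ≈ 250.25 − 250.84549 ≈ -0.595.

-0.595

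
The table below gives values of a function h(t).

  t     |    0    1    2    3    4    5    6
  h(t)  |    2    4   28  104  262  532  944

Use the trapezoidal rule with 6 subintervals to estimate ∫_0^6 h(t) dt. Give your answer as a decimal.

Δt = 1.
T_6 = (1/2)·[2 + 2·4 + 2·28 + 2·104 + 2·262 + 2·532 + 944] = 1403.

1403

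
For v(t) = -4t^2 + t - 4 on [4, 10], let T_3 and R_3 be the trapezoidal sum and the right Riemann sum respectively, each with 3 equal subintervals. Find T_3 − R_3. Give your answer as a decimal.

T_3 = -1246.
R_3 = -1576.
T_3 − R_3 = 330.

330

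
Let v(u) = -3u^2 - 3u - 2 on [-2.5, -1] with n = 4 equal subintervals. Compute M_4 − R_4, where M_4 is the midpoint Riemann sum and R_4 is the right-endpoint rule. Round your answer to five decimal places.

-1.95117

M_4 ≈ -9.6972656.
R_4 = -7.74609375.
M_4 − R_4 ≈ -1.95117.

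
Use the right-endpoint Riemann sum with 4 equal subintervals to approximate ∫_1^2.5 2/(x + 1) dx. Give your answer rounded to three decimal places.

Δx = (2.5 − 1)/4 = 0.375.
Right endpoints: 1.375, 1.75, 2.125, 2.5.
f(1.375) = 16/19, f(1.75) = 8/11, f(2.125) = 0.64, f(2.5) = 4/7.
Sum = Δx · [f(1.375) + f(1.75) + f(2.125) + f(2.5)].
Sum ≈ 1.043.

1.043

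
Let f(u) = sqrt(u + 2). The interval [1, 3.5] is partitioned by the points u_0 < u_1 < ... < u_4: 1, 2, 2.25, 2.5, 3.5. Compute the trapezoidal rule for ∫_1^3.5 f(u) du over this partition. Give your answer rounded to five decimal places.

5.12984

Subinterval widths: 1, 0.25, 0.25, 1.
f(1) ≈ 1.73205, f(2) ≈ 2.00000, f(2.25) ≈ 2.06155, f(2.5) ≈ 2.12132, f(3.5) ≈ 2.34521.
On each subinterval the trapezoid contributes (Δu_i/2)·[f(u_{i-1}) + f(u_i)].
Sum ≈ 5.12984.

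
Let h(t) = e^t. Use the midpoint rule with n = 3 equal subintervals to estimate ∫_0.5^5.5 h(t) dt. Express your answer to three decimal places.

Δt = (5.5 − 0.5)/3 = 5/3.
Midpoints: 4/3, 3, 14/3.
h(4/3) ≈ 3.794, h(3) ≈ 20.086, h(14/3) ≈ 106.343.
Sum = Δt · [h(4/3) + h(3) + h(14/3)].
Sum ≈ 217.036.

217.036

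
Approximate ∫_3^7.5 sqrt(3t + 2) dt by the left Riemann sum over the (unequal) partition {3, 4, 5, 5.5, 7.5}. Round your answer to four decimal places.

Subinterval widths: 1, 1, 0.5, 2.
Left endpoints: 3, 4, 5, 5.5.
f(3) ≈ 3.3166, f(4) ≈ 3.7417, f(5) ≈ 4.1231, f(5.5) ≈ 4.3012.
Sum = Σ Δt_i · f(t_i).
Sum ≈ 17.7222.

17.7222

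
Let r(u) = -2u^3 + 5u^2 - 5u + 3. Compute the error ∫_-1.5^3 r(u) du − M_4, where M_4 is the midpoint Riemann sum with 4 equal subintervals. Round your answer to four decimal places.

0.2373

Exact integral: ∫_-1.5^3 r(u) du = 9.28125.
M_4 ≈ 9.043945.
Error ≈ 9.28125 − 9.043945 ≈ 0.2373.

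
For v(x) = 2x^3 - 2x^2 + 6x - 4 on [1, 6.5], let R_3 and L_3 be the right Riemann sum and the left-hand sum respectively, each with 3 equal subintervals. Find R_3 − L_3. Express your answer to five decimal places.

912.54167

R_3 ≈ 1330.7962963.
L_3 ≈ 418.2546296.
R_3 − L_3 ≈ 912.54167.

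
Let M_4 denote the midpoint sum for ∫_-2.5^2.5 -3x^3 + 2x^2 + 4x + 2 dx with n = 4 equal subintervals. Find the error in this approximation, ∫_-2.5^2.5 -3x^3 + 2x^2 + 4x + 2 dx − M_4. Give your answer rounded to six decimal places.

1.302083

Exact integral: ∫_-2.5^2.5 f(x) dx ≈ 30.83333333.
M_4 = 29.53125.
Error ≈ 30.83333333 − 29.53125 ≈ 1.302083.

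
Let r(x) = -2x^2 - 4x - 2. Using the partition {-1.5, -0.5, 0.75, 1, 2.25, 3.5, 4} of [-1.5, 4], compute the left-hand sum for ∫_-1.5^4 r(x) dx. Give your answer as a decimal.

Subinterval widths: 1, 1.25, 0.25, 1.25, 1.25, 0.5.
Left endpoints: -1.5, -0.5, 0.75, 1, 2.25, 3.5.
r(-1.5) = -0.5, r(-0.5) = -0.5, r(0.75) = -6.125, r(1) = -8, r(2.25) = -21.125, r(3.5) = -40.5.
Sum = Σ Δx_i · r(x_i).
Sum = -59.3125.

-59.3125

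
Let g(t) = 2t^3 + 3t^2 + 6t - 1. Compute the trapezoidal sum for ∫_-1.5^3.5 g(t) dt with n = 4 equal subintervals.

155.46875

Δt = (3.5 − (-1.5))/4 = 1.25.
g(-1.5) = -10, g(-0.25) = -2.34375, g(1) = 10, g(2.25) = 50.46875, g(3.5) = 142.5.
T_4 = (Δt/2)·[g(t_0) + 2g(t_1) + 2g(t_2) + 2g(t_3) + g(t_4)].
Sum = 155.46875.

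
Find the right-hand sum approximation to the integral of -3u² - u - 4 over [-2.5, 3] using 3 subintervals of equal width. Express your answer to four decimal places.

-87.8472

Δu = (3 − (-2.5))/3 = 11/6.
Right endpoints: -2/3, 7/6, 3.
f(-2/3) = -14/3, f(7/6) = -9.25, f(3) = -34.
Sum = Δu · [f(-2/3) + f(7/6) + f(3)].
Sum ≈ -87.8472.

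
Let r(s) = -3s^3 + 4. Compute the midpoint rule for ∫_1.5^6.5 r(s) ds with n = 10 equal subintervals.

-1311.25

Δs = (6.5 − 1.5)/10 = 0.5.
Midpoints: 1.75, 2.25, 2.75, 3.25, 3.75, 4.25, 4.75, 5.25, 5.75, 6.25.
r(1.75) = -12.078125, r(2.25) = -30.171875, r(2.75) = -58.390625, r(3.25) = -98.984375, r(3.75) = -154.203125, r(4.25) = -226.296875, r(4.75) = -317.515625, r(5.25) = -430.109375, r(5.75) = -566.328125, r(6.25) = -728.421875.
Sum = Δs · [r(1.75) + r(2.25) + r(2.75) + ...].
Sum = -1311.25.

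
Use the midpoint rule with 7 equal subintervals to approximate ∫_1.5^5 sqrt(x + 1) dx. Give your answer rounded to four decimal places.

7.1639

Δx = (5 − 1.5)/7 = 0.5.
Midpoints: 1.75, 2.25, 2.75, 3.25, 3.75, 4.25, 4.75.
f(1.75) ≈ 1.6583, f(2.25) ≈ 1.8028, f(2.75) ≈ 1.9365, f(3.25) ≈ 2.0616, f(3.75) ≈ 2.1794, f(4.25) ≈ 2.2913, f(4.75) ≈ 2.3979.
Sum = Δx · [f(1.75) + f(2.25) + f(2.75) + ...].
Sum ≈ 7.1639.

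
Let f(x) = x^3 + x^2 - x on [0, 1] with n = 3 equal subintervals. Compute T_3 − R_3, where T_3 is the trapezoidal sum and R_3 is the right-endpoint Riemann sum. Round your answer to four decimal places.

-0.1667

T_3 ≈ 0.129630.
R_3 ≈ 0.296296.
T_3 − R_3 ≈ -0.1667.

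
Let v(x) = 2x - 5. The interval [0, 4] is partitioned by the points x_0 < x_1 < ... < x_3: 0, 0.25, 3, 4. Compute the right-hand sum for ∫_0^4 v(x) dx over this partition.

Subinterval widths: 0.25, 2.75, 1.
Right endpoints: 0.25, 3, 4.
v(0.25) = -4.5, v(3) = 1, v(4) = 3.
Sum = Σ Δx_i · v(x_i).
Sum = 4.625.

4.625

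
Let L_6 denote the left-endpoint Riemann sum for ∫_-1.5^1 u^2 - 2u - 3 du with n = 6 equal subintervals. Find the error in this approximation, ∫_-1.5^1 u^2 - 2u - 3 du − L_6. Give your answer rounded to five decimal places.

Exact integral: ∫_-1.5^1 f(u) du ≈ -4.7916667.
L_6 ≈ -3.4172454.
Error ≈ -4.7916667 − (-3.4172454) ≈ -1.37442.

-1.37442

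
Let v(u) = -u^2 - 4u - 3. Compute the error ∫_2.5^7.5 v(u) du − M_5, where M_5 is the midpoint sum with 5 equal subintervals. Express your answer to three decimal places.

-0.417

Exact integral: ∫_2.5^7.5 v(u) du ≈ -250.41667.
M_5 = -250.
Error ≈ -250.41667 − (-250) ≈ -0.417.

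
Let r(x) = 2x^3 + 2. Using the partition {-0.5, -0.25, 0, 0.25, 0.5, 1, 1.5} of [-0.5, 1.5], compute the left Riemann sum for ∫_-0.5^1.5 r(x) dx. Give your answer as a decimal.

5.0625

Subinterval widths: 0.25, 0.25, 0.25, 0.25, 0.5, 0.5.
Left endpoints: -0.5, -0.25, 0, 0.25, 0.5, 1.
r(-0.5) = 1.75, r(-0.25) = 1.96875, r(0) = 2, r(0.25) = 2.03125, r(0.5) = 2.25, r(1) = 4.
Sum = Σ Δx_i · r(x_i).
Sum = 5.0625.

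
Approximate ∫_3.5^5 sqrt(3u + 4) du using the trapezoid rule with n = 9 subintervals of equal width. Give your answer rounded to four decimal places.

Δu = (5 − 3.5)/9 = 1/6.
f(3.5) ≈ 3.8079, f(11/3) ≈ 3.8730, f(23/6) ≈ 3.9370, f(4) ≈ 4.0000, f(25/6) ≈ 4.0620, f(13/3) ≈ 4.1231, f(4.5) ≈ 4.1833, f(14/3) ≈ 4.2426, f(29/6) ≈ 4.3012, f(5) ≈ 4.3589.
T_9 = (Δu/2)·[f(u_0) + 2f(u_1) + ... + 2f(u_{8}) + f(u_9)].
Sum ≈ 6.1343.

6.1343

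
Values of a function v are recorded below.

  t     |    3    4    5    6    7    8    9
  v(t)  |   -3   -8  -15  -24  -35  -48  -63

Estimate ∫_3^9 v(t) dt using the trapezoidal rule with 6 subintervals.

Δt = 1.
T_6 = (1/2)·[(-3) + 2·(-8) + 2·(-15) + 2·(-24) + 2·(-35) + 2·(-48) + (-63)] = -163.

-163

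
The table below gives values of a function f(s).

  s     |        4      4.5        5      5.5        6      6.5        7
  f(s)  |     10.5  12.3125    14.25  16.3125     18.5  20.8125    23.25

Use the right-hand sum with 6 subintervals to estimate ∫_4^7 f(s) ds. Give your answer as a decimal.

52.71875

Δs = 0.5.
Sum = 0.5·[12.3125 + 14.25 + 16.3125 + 18.5 + 20.8125 + 23.25] = 52.71875.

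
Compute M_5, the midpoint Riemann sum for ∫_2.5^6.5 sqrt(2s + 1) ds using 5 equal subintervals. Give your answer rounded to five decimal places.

Δs = (6.5 − 2.5)/5 = 0.8.
Midpoints: 2.9, 3.7, 4.5, 5.3, 6.1.
f(2.9) ≈ 2.60768, f(3.7) ≈ 2.89828, f(4.5) ≈ 3.16228, f(5.3) ≈ 3.40588, f(6.1) ≈ 3.63318.
Sum = Δs · [f(2.9) + f(3.7) + f(4.5) + f(5.3) + f(6.1)].
Sum ≈ 12.56583.

12.56583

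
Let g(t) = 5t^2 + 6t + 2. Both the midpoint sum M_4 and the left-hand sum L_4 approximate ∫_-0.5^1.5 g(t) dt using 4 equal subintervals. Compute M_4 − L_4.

M_4 = 15.625.
L_4 = 10.75.
M_4 − L_4 = 4.875.

4.875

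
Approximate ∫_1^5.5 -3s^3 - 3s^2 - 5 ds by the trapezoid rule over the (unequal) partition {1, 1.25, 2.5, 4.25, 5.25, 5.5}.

Subinterval widths: 0.25, 1.25, 1.75, 1, 0.25.
f(1) = -11, f(1.25) = -15.546875, f(2.5) = -70.625, f(4.25) = -289.484375, f(5.25) = -521.796875, f(5.5) = -594.875.
On each subinterval the trapezoid contributes (Δs_i/2)·[f(s_{i-1}) + f(s_i)].
Sum = -917.49609375.

-917.49609375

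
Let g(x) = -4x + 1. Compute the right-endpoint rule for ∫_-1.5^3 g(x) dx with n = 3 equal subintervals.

-22.5

Δx = (3 − (-1.5))/3 = 1.5.
Right endpoints: 0, 1.5, 3.
g(0) = 1, g(1.5) = -5, g(3) = -11.
Sum = Δx · [g(0) + g(1.5) + g(3)].
Sum = -22.5.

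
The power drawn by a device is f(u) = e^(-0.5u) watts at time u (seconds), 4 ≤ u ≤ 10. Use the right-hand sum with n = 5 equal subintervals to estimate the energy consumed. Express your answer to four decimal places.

Δu = (10 − 4)/5 = 1.2.
Right endpoints: 5.2, 6.4, 7.6, 8.8, 10.
f(5.2) ≈ 0.0743, f(6.4) ≈ 0.0408, f(7.6) ≈ 0.0224, f(8.8) ≈ 0.0123, f(10) ≈ 0.0067.
Sum = Δu · [f(5.2) + f(6.4) + f(7.6) + f(8.8) + f(10)].
Sum ≈ 0.1877.

0.1877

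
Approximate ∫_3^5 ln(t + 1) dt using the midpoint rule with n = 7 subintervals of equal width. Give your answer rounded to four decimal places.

3.2057

Δt = (5 − 3)/7 = 2/7.
Midpoints: 22/7, 24/7, 26/7, 4, 30/7, 32/7, 34/7.
f(22/7) ≈ 1.4214, f(24/7) ≈ 1.4881, f(26/7) ≈ 1.5506, f(4) ≈ 1.6094, f(30/7) ≈ 1.6650, f(32/7) ≈ 1.7177, f(34/7) ≈ 1.7677.
Sum = Δt · [f(22/7) + f(24/7) + f(26/7) + ...].
Sum ≈ 3.2057.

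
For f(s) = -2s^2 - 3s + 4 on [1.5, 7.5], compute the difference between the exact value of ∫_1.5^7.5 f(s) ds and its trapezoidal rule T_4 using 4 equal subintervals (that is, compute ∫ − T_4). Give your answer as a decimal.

Exact integral: ∫_1.5^7.5 f(s) ds = -336.
T_4 = -340.5.
Error = -336 − (-340.5) = 4.5.

4.5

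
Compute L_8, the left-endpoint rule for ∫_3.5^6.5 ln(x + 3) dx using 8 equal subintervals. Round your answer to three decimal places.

Δx = (6.5 − 3.5)/8 = 0.375.
Left endpoints: 3.5, 3.875, 4.25, 4.625, 5, 5.375, 5.75, 6.125.
f(3.5) ≈ 1.872, f(3.875) ≈ 1.928, f(4.25) ≈ 1.981, f(4.625) ≈ 2.031, f(5) ≈ 2.079, f(5.375) ≈ 2.125, f(5.75) ≈ 2.169, f(6.125) ≈ 2.211.
Sum = Δx · [f(3.5) + f(3.875) + f(4.25) + ...].
Sum ≈ 6.149.

6.149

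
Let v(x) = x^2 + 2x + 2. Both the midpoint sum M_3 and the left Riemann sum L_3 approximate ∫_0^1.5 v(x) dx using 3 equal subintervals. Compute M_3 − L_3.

1.21875

M_3 = 6.34375.
L_3 = 5.125.
M_3 − L_3 = 1.21875.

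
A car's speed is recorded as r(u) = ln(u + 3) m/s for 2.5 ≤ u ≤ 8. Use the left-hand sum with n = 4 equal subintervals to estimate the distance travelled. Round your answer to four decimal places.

11.0099

Δu = (8 − 2.5)/4 = 1.375.
Left endpoints: 2.5, 3.875, 5.25, 6.625.
r(2.5) ≈ 1.7047, r(3.875) ≈ 1.9279, r(5.25) ≈ 2.1102, r(6.625) ≈ 2.2644.
Sum = Δu · [r(2.5) + r(3.875) + r(5.25) + r(6.625)].
Sum ≈ 11.0099.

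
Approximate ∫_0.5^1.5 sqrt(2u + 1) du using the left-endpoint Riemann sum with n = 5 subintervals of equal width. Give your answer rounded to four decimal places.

Δu = (1.5 − 0.5)/5 = 0.2.
Left endpoints: 0.5, 0.7, 0.9, 1.1, 1.3.
f(0.5) ≈ 1.4142, f(0.7) ≈ 1.5492, f(0.9) ≈ 1.6733, f(1.1) ≈ 1.7889, f(1.3) ≈ 1.8974.
Sum = Δu · [f(0.5) + f(0.7) + f(0.9) + f(1.1) + f(1.3)].
Sum ≈ 1.6646.

1.6646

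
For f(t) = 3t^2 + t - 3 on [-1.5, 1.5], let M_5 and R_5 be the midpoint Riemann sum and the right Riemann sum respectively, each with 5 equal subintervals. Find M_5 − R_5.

M_5 = -2.52.
R_5 = -0.81.
M_5 − R_5 = -1.71.

-1.71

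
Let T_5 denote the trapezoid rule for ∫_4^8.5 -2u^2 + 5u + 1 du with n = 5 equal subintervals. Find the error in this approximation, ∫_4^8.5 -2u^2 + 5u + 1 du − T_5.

1.215

Exact integral: ∫_4^8.5 f(u) du = -221.625.
T_5 = -222.84.
Error = -221.625 − (-222.84) = 1.215.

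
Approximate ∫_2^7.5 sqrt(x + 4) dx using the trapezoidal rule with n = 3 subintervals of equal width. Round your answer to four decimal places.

16.1851

Δx = (7.5 − 2)/3 = 11/6.
f(2) ≈ 2.4495, f(23/6) ≈ 2.7988, f(17/3) ≈ 3.1091, f(7.5) ≈ 3.3912.
T_3 = (Δx/2)·[f(x_0) + 2f(x_1) + 2f(x_2) + f(x_3)].
Sum ≈ 16.1851.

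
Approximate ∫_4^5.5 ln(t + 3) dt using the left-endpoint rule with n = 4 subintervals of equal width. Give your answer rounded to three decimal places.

Δt = (5.5 − 4)/4 = 0.375.
Left endpoints: 4, 4.375, 4.75, 5.125.
f(4) ≈ 1.946, f(4.375) ≈ 1.998, f(4.75) ≈ 2.048, f(5.125) ≈ 2.095.
Sum = Δt · [f(4) + f(4.375) + f(4.75) + f(5.125)].
Sum ≈ 3.032.

3.032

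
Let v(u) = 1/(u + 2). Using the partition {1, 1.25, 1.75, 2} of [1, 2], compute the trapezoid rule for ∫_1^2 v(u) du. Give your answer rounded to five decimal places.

Subinterval widths: 0.25, 0.5, 0.25.
v(1) = 1/3, v(1.25) = 4/13, v(1.75) = 4/15, v(2) = 0.25.
On each subinterval the trapezoid contributes (Δu_i/2)·[v(u_{i-1}) + v(u_i)].
Sum ≈ 0.28830.

0.28830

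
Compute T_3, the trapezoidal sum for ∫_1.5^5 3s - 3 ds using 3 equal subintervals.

23.625

Δs = (5 − 1.5)/3 = 7/6.
f(1.5) = 1.5, f(8/3) = 5, f(23/6) = 8.5, f(5) = 12.
T_3 = (Δs/2)·[f(s_0) + 2f(s_1) + 2f(s_2) + f(s_3)].
Sum = 23.625.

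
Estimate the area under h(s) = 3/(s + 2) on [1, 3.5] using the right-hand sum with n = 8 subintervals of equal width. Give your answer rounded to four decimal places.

Δs = (3.5 − 1)/8 = 0.3125.
Right endpoints: 1.3125, 1.625, 1.9375, 2.25, 2.5625, 2.875, 3.1875, 3.5.
h(1.3125) = 48/53, h(1.625) = 24/29, h(1.9375) = 16/21, h(2.25) = 12/17, h(2.5625) = 48/73, h(2.875) = 8/13, h(3.1875) = 48/83, h(3.5) = 6/11.
Sum = Δs · [h(1.3125) + h(1.625) + h(1.9375) + ...].
Sum ≈ 1.7493.

1.7493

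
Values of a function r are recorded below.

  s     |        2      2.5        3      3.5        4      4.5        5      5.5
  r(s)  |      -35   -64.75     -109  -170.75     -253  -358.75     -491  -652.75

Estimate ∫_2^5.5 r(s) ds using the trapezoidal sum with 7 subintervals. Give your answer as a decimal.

Δs = 0.5.
T_7 = (0.5/2)·[(-35) + 2·(-64.75) + 2·(-109) + 2·(-170.75) + 2·(-253) + 2·(-358.75) + 2·(-491) + (-652.75)] = -895.5625.

-895.5625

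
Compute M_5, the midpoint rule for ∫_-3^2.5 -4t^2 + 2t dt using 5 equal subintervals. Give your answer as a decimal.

Δt = (2.5 − (-3))/5 = 1.1.
Midpoints: -2.45, -1.35, -0.25, 0.85, 1.95.
f(-2.45) = -28.91, f(-1.35) = -9.99, f(-0.25) = -0.75, f(0.85) = -1.19, f(1.95) = -11.31.
Sum = Δt · [f(-2.45) + f(-1.35) + f(-0.25) + f(0.85) + f(1.95)].
Sum = -57.365.

-57.365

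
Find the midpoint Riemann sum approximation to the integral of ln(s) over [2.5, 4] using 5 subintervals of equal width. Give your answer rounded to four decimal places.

Δs = (4 − 2.5)/5 = 0.3.
Midpoints: 2.65, 2.95, 3.25, 3.55, 3.85.
f(2.65) ≈ 0.9746, f(2.95) ≈ 1.0818, f(3.25) ≈ 1.1787, f(3.55) ≈ 1.2669, f(3.85) ≈ 1.3481.
Sum = Δs · [f(2.65) + f(2.95) + f(3.25) + f(3.55) + f(3.85)].
Sum ≈ 1.7550.

1.7550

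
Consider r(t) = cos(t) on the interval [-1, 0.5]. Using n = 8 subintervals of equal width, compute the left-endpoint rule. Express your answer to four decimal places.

Δt = (0.5 − (-1))/8 = 0.1875.
Left endpoints: -1, -0.8125, -0.625, -0.4375, -0.25, -0.0625, 0.125, 0.3125.
r(-1) ≈ 0.5403, r(-0.8125) ≈ 0.6877, r(-0.625) ≈ 0.8110, r(-0.4375) ≈ 0.9058, r(-0.25) ≈ 0.9689, r(-0.0625) ≈ 0.9980, r(0.125) ≈ 0.9922, r(0.3125) ≈ 0.9516.
Sum = Δt · [r(-1) + r(-0.8125) + r(-0.625) + ...].
Sum ≈ 1.2854.

1.2854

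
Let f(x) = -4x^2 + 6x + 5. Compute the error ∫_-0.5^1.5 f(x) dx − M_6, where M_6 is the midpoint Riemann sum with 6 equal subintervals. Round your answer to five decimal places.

-0.07407

Exact integral: ∫_-0.5^1.5 f(x) dx ≈ 11.3333333.
M_6 ≈ 11.4074074.
Error ≈ 11.3333333 − 11.4074074 ≈ -0.07407.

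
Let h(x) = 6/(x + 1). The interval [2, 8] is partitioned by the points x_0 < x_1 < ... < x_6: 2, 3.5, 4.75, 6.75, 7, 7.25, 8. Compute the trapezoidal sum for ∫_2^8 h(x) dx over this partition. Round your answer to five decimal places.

6.70109

Subinterval widths: 1.5, 1.25, 2, 0.25, 0.25, 0.75.
h(2) = 2, h(3.5) = 4/3, h(4.75) = 24/23, h(6.75) = 24/31, h(7) = 0.75, h(7.25) = 8/11, h(8) = 2/3.
On each subinterval the trapezoid contributes (Δx_i/2)·[h(x_{i-1}) + h(x_i)].
Sum ≈ 6.70109.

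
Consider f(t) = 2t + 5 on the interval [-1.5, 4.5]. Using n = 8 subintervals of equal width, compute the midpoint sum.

Δt = (4.5 − (-1.5))/8 = 0.75.
Midpoints: -1.125, -0.375, 0.375, 1.125, 1.875, 2.625, 3.375, 4.125.
f(-1.125) = 2.75, f(-0.375) = 4.25, f(0.375) = 5.75, f(1.125) = 7.25, f(1.875) = 8.75, f(2.625) = 10.25, f(3.375) = 11.75, f(4.125) = 13.25.
Sum = Δt · [f(-1.125) + f(-0.375) + f(0.375) + ...].
Sum = 48.

48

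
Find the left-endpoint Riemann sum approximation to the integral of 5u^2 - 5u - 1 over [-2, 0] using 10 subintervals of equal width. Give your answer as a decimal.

24.4

Δu = (0 − (-2))/10 = 0.2.
Left endpoints: -2, -1.8, -1.6, -1.4, -1.2, -1, -0.8, -0.6, -0.4, -0.2.
f(-2) = 29, f(-1.8) = 24.2, f(-1.6) = 19.8, f(-1.4) = 15.8, f(-1.2) = 12.2, f(-1) = 9, f(-0.8) = 6.2, f(-0.6) = 3.8, f(-0.4) = 1.8, f(-0.2) = 0.2.
Sum = Δu · [f(-2) + f(-1.8) + f(-1.6) + ...].
Sum = 24.4.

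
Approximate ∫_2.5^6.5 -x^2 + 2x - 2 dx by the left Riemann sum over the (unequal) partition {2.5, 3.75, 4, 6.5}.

Subinterval widths: 1.25, 0.25, 2.5.
Left endpoints: 2.5, 3.75, 4.
f(2.5) = -3.25, f(3.75) = -8.5625, f(4) = -10.
Sum = Σ Δx_i · f(x_i).
Sum = -31.203125.

-31.203125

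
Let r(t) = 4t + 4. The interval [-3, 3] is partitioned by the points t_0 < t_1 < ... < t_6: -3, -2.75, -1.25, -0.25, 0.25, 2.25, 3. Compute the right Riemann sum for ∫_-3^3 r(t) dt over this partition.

40.25

Subinterval widths: 0.25, 1.5, 1, 0.5, 2, 0.75.
Right endpoints: -2.75, -1.25, -0.25, 0.25, 2.25, 3.
r(-2.75) = -7, r(-1.25) = -1, r(-0.25) = 3, r(0.25) = 5, r(2.25) = 13, r(3) = 16.
Sum = Σ Δt_i · r(t_i).
Sum = 40.25.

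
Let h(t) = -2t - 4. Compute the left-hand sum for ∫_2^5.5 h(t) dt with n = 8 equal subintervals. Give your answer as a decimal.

-38.71875

Δt = (5.5 − 2)/8 = 0.4375.
Left endpoints: 2, 2.4375, 2.875, 3.3125, 3.75, 4.1875, 4.625, 5.0625.
h(2) = -8, h(2.4375) = -8.875, h(2.875) = -9.75, h(3.3125) = -10.625, h(3.75) = -11.5, h(4.1875) = -12.375, h(4.625) = -13.25, h(5.0625) = -14.125.
Sum = Δt · [h(2) + h(2.4375) + h(2.875) + ...].
Sum = -38.71875.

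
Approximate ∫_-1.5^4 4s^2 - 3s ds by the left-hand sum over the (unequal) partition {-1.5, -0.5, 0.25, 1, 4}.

18

Subinterval widths: 1, 0.75, 0.75, 3.
Left endpoints: -1.5, -0.5, 0.25, 1.
f(-1.5) = 13.5, f(-0.5) = 2.5, f(0.25) = -0.5, f(1) = 1.
Sum = Σ Δs_i · f(s_i).
Sum = 18.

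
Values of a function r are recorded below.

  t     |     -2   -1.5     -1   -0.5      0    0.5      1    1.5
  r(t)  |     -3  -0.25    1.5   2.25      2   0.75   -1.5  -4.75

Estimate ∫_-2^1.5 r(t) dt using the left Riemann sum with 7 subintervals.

Δt = 0.5.
Sum = 0.5·[(-3) + (-0.25) + 1.5 + 2.25 + 2 + 0.75 + (-1.5)] = 0.875.

0.875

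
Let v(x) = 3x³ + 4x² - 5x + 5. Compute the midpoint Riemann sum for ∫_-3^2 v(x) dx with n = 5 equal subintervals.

Δx = (2 − (-3))/5 = 1.
Midpoints: -2.5, -1.5, -0.5, 0.5, 1.5.
v(-2.5) = -4.375, v(-1.5) = 11.375, v(-0.5) = 8.125, v(0.5) = 3.875, v(1.5) = 16.625.
Sum = Δx · [v(-2.5) + v(-1.5) + v(-0.5) + v(0.5) + v(1.5)].
Sum = 35.625.

35.625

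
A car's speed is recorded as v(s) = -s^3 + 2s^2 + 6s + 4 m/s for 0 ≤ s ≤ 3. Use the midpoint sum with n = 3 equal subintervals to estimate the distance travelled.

37.375

Δs = (3 − 0)/3 = 1.
Midpoints: 0.5, 1.5, 2.5.
v(0.5) = 7.375, v(1.5) = 14.125, v(2.5) = 15.875.
Sum = Δs · [v(0.5) + v(1.5) + v(2.5)].
Sum = 37.375.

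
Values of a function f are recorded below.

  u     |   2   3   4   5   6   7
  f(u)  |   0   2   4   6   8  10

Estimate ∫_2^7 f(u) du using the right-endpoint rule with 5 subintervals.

30

Δu = 1.
Sum = 1·[2 + 4 + 6 + 8 + 10] = 30.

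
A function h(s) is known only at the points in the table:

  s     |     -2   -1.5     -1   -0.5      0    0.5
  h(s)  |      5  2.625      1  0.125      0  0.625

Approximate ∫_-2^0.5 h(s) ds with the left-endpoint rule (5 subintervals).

4.375

Δs = 0.5.
Sum = 0.5·[5 + 2.625 + 1 + 0.125 + 0] = 4.375.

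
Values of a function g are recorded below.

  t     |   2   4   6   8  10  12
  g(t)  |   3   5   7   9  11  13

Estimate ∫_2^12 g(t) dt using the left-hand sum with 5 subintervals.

70

Δt = 2.
Sum = 2·[3 + 5 + 7 + 9 + 11] = 70.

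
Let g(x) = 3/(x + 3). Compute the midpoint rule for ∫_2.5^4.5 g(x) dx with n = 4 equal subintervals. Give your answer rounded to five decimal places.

0.92999

Δx = (4.5 − 2.5)/4 = 0.5.
Midpoints: 2.75, 3.25, 3.75, 4.25.
g(2.75) = 12/23, g(3.25) = 0.48, g(3.75) = 4/9, g(4.25) = 12/29.
Sum = Δx · [g(2.75) + g(3.25) + g(3.75) + g(4.25)].
Sum ≈ 0.92999.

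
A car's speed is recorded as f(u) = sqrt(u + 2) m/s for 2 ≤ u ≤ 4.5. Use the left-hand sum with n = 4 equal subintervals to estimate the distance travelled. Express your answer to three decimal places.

5.541

Δu = (4.5 − 2)/4 = 0.625.
Left endpoints: 2, 2.625, 3.25, 3.875.
f(2) ≈ 2.000, f(2.625) ≈ 2.151, f(3.25) ≈ 2.291, f(3.875) ≈ 2.424.
Sum = Δu · [f(2) + f(2.625) + f(3.25) + f(3.875)].
Sum ≈ 5.541.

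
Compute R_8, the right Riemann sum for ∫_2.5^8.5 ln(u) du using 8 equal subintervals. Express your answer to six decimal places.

Δu = (8.5 − 2.5)/8 = 0.75.
Right endpoints: 3.25, 4, 4.75, 5.5, 6.25, 7, 7.75, 8.5.
f(3.25) ≈ 1.178655, f(4) ≈ 1.386294, f(4.75) ≈ 1.558145, f(5.5) ≈ 1.704748, f(6.25) ≈ 1.832581, f(7) ≈ 1.945910, f(7.75) ≈ 2.047693, f(8.5) ≈ 2.140066.
Sum = Δu · [f(3.25) + f(4) + f(4.75) + ...].
Sum ≈ 10.345570.

10.345570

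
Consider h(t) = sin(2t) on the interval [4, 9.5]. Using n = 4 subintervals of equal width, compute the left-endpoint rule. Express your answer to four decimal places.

0.4225

Δt = (9.5 − 4)/4 = 1.375.
Left endpoints: 4, 5.375, 6.75, 8.125.
h(4) ≈ 0.9894, h(5.375) ≈ -0.9700, h(6.75) ≈ 0.8038, h(8.125) ≈ -0.5159.
Sum = Δt · [h(4) + h(5.375) + h(6.75) + h(8.125)].
Sum ≈ 0.4225.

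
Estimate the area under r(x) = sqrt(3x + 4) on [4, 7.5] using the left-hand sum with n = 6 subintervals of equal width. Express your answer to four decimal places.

Δx = (7.5 − 4)/6 = 7/12.
Left endpoints: 4, 55/12, 31/6, 5.75, 19/3, 83/12.
r(4) ≈ 4.0000, r(55/12) ≈ 4.2131, r(31/6) ≈ 4.4159, r(5.75) ≈ 4.6098, r(19/3) ≈ 4.7958, r(83/12) ≈ 4.9749.
Sum = Δx · [r(4) + r(55/12) + r(31/6) + ...].
Sum ≈ 15.7555.

15.7555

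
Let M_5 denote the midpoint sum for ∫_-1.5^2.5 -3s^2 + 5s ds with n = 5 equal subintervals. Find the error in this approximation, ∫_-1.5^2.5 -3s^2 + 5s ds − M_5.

-0.64

Exact integral: ∫_-1.5^2.5 f(s) ds = -9.
M_5 = -8.36.
Error = -9 − (-8.36) = -0.64.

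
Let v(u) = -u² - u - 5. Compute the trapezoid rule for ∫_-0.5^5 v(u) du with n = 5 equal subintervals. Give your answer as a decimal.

-82.6925

Δu = (5 − (-0.5))/5 = 1.1.
v(-0.5) = -4.75, v(0.6) = -5.96, v(1.7) = -9.59, v(2.8) = -15.64, v(3.9) = -24.11, v(5) = -35.
T_5 = (Δu/2)·[v(u_0) + 2v(u_1) + ... + 2v(u_{4}) + v(u_5)].
Sum = -82.6925.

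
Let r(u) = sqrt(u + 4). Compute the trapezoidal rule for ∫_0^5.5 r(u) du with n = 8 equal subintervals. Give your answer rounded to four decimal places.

14.1839

Δu = (5.5 − 0)/8 = 0.6875.
r(0) ≈ 2.0000, r(0.6875) ≈ 2.1651, r(1.375) ≈ 2.3184, r(2.0625) ≈ 2.4622, r(2.75) ≈ 2.5981, r(3.4375) ≈ 2.7272, r(4.125) ≈ 2.8504, r(4.8125) ≈ 2.9686, r(5.5) ≈ 3.0822.
T_8 = (Δu/2)·[r(u_0) + 2r(u_1) + ... + 2r(u_{7}) + r(u_8)].
Sum ≈ 14.1839.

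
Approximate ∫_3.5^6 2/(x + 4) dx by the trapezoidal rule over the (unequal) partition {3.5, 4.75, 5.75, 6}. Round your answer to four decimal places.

0.5770

Subinterval widths: 1.25, 1, 0.25.
f(3.5) = 4/15, f(4.75) = 8/35, f(5.75) = 8/39, f(6) = 0.2.
On each subinterval the trapezoid contributes (Δx_i/2)·[f(x_{i-1}) + f(x_i)].
Sum ≈ 0.5770.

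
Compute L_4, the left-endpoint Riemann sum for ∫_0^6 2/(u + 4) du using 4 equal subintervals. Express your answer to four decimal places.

2.0770

Δu = (6 − 0)/4 = 1.5.
Left endpoints: 0, 1.5, 3, 4.5.
f(0) = 0.5, f(1.5) = 4/11, f(3) = 2/7, f(4.5) = 4/17.
Sum = Δu · [f(0) + f(1.5) + f(3) + f(4.5)].
Sum ≈ 2.0770.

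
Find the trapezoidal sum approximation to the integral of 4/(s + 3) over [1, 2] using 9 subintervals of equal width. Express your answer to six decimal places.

Δs = (2 − 1)/9 = 1/9.
f(1) = 1, f(10/9) = 36/37, f(11/9) = 18/19, f(4/3) = 12/13, f(13/9) = 0.9, f(14/9) = 36/41, f(5/3) = 6/7, f(16/9) = 36/43, f(17/9) = 9/11, f(2) = 0.8.
T_9 = (Δs/2)·[f(s_0) + 2f(s_1) + ... + 2f(s_{8}) + f(s_9)].
Sum ≈ 0.892667.

0.892667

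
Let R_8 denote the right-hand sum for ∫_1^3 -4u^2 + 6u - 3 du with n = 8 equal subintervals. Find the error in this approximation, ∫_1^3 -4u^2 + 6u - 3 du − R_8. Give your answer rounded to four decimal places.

2.5833

Exact integral: ∫_1^3 f(u) du ≈ -16.666667.
R_8 = -19.25.
Error ≈ -16.666667 − (-19.25) ≈ 2.5833.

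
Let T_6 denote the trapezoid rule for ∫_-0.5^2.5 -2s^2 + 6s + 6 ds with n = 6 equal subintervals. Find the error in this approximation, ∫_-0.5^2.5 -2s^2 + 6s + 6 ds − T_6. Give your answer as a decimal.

Exact integral: ∫_-0.5^2.5 f(s) ds = 25.5.
T_6 = 25.25.
Error = 25.5 − 25.25 = 0.25.

0.25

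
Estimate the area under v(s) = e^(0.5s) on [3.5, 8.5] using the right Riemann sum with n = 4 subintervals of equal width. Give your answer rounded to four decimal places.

173.0834

Δs = (8.5 − 3.5)/4 = 1.25.
Right endpoints: 4.75, 6, 7.25, 8.5.
v(4.75) ≈ 10.7510, v(6) ≈ 20.0855, v(7.25) ≈ 37.5247, v(8.5) ≈ 70.1054.
Sum = Δs · [v(4.75) + v(6) + v(7.25) + v(8.5)].
Sum ≈ 173.0834.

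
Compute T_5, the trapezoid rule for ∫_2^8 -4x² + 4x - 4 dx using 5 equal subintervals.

Δx = (8 − 2)/5 = 1.2.
f(2) = -12, f(3.2) = -32.16, f(4.4) = -63.84, f(5.6) = -107.04, f(6.8) = -161.76, f(8) = -228.
T_5 = (Δx/2)·[f(x_0) + 2f(x_1) + ... + 2f(x_{4}) + f(x_5)].
Sum = -581.76.

-581.76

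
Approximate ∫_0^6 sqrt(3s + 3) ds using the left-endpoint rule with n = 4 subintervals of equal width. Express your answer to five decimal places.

17.99518

Δs = (6 − 0)/4 = 1.5.
Left endpoints: 0, 1.5, 3, 4.5.
f(0) ≈ 1.73205, f(1.5) ≈ 2.73861, f(3) ≈ 3.46410, f(4.5) ≈ 4.06202.
Sum = Δs · [f(0) + f(1.5) + f(3) + f(4.5)].
Sum ≈ 17.99518.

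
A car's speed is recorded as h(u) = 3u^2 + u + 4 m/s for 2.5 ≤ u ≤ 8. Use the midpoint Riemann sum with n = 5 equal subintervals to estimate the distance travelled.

545.58625

Δu = (8 − 2.5)/5 = 1.1.
Midpoints: 3.05, 4.15, 5.25, 6.35, 7.45.
h(3.05) = 34.9575, h(4.15) = 59.8175, h(5.25) = 91.9375, h(6.35) = 131.3175, h(7.45) = 177.9575.
Sum = Δu · [h(3.05) + h(4.15) + h(5.25) + h(6.35) + h(7.45)].
Sum = 545.58625.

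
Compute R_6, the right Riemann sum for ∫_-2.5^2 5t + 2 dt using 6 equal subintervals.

11.8125

Δt = (2 − (-2.5))/6 = 0.75.
Right endpoints: -1.75, -1, -0.25, 0.5, 1.25, 2.
f(-1.75) = -6.75, f(-1) = -3, f(-0.25) = 0.75, f(0.5) = 4.5, f(1.25) = 8.25, f(2) = 12.
Sum = Δt · [f(-1.75) + f(-1) + f(-0.25) + ...].
Sum = 11.8125.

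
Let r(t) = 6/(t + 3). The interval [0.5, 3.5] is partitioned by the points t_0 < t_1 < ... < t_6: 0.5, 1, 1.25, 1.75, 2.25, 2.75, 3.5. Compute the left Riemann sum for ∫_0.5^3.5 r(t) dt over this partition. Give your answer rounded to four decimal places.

3.9236

Subinterval widths: 0.5, 0.25, 0.5, 0.5, 0.5, 0.75.
Left endpoints: 0.5, 1, 1.25, 1.75, 2.25, 2.75.
r(0.5) = 12/7, r(1) = 1.5, r(1.25) = 24/17, r(1.75) = 24/19, r(2.25) = 8/7, r(2.75) = 24/23.
Sum = Σ Δt_i · r(t_i).
Sum ≈ 3.9236.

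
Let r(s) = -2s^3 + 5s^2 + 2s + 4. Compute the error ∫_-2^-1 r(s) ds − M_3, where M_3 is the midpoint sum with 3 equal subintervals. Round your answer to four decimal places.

Exact integral: ∫_-2^-1 r(s) ds ≈ 20.166667.
M_3 ≈ 20.037037.
Error ≈ 20.166667 − 20.037037 ≈ 0.1296.

0.1296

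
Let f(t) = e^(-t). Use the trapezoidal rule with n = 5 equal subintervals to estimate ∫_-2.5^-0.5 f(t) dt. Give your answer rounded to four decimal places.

Δt = (-0.5 − (-2.5))/5 = 0.4.
f(-2.5) ≈ 12.1825, f(-2.1) ≈ 8.1662, f(-1.7) ≈ 5.4739, f(-1.3) ≈ 3.6693, f(-0.9) ≈ 2.4596, f(-0.5) ≈ 1.6487.
T_5 = (Δt/2)·[f(t_0) + 2f(t_1) + ... + 2f(t_{4}) + f(t_5)].
Sum ≈ 10.6738.

10.6738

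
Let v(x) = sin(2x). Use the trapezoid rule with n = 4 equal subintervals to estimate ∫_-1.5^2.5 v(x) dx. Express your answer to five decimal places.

-0.40890

Δx = (2.5 − (-1.5))/4 = 1.
v(-1.5) ≈ -0.14112, v(-0.5) ≈ -0.84147, v(0.5) ≈ 0.84147, v(1.5) ≈ 0.14112, v(2.5) ≈ -0.95892.
T_4 = (Δx/2)·[v(x_0) + 2v(x_1) + 2v(x_2) + 2v(x_3) + v(x_4)].
Sum ≈ -0.40890.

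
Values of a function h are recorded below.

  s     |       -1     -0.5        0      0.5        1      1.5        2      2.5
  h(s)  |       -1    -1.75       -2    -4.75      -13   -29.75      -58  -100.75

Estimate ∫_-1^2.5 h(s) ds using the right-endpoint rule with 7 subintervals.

Δs = 0.5.
Sum = 0.5·[(-1.75) + (-2) + (-4.75) + (-13) + (-29.75) + (-58) + (-100.75)] = -105.

-105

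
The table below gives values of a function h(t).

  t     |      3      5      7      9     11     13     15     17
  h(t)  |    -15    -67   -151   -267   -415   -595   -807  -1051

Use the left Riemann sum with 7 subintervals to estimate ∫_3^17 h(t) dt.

Δt = 2.
Sum = 2·[(-15) + (-67) + (-151) + (-267) + (-415) + (-595) + (-807)] = -4634.

-4634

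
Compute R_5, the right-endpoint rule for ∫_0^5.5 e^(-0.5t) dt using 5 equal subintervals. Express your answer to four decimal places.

1.4043

Δt = (5.5 − 0)/5 = 1.1.
Right endpoints: 1.1, 2.2, 3.3, 4.4, 5.5.
f(1.1) ≈ 0.5769, f(2.2) ≈ 0.3329, f(3.3) ≈ 0.1920, f(4.4) ≈ 0.1108, f(5.5) ≈ 0.0639.
Sum = Δt · [f(1.1) + f(2.2) + f(3.3) + f(4.4) + f(5.5)].
Sum ≈ 1.4043.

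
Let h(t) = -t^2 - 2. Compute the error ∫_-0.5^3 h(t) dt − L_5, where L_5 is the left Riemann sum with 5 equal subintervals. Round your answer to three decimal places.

-2.777

Exact integral: ∫_-0.5^3 h(t) dt ≈ -16.04167.
L_5 = -13.265.
Error ≈ -16.04167 − (-13.265) ≈ -2.777.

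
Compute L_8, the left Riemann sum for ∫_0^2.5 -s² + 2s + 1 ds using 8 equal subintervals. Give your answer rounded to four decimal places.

Δs = (2.5 − 0)/8 = 0.3125.
Left endpoints: 0, 0.3125, 0.625, 0.9375, 1.25, 1.5625, 1.875, 2.1875.
f(0) = 1, f(0.3125) = 1.52734375, f(0.625) = 1.859375, f(0.9375) = 1.99609375, f(1.25) = 1.9375, f(1.5625) = 1.68359375, f(1.875) = 1.234375, f(2.1875) = 0.58984375.
Sum = Δs · [f(0) + f(0.3125) + f(0.625) + ...].
Sum ≈ 3.6963.

3.6963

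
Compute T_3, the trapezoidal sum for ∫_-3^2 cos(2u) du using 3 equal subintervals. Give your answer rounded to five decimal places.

Δu = (2 − (-3))/3 = 5/3.
f(-3) ≈ 0.96017, f(-4/3) ≈ -0.88933, f(1/3) ≈ 0.78589, f(2) ≈ -0.65364.
T_3 = (Δu/2)·[f(u_0) + 2f(u_1) + 2f(u_2) + f(u_3)].
Sum ≈ 0.08304.

0.08304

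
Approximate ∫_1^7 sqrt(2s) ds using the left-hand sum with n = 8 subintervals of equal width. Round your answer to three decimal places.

Δs = (7 − 1)/8 = 0.75.
Left endpoints: 1, 1.75, 2.5, 3.25, 4, 4.75, 5.5, 6.25.
f(1) ≈ 1.414, f(1.75) ≈ 1.871, f(2.5) ≈ 2.236, f(3.25) ≈ 2.550, f(4) ≈ 2.828, f(4.75) ≈ 3.082, f(5.5) ≈ 3.317, f(6.25) ≈ 3.536.
Sum = Δs · [f(1) + f(1.75) + f(2.5) + ...].
Sum ≈ 15.625.

15.625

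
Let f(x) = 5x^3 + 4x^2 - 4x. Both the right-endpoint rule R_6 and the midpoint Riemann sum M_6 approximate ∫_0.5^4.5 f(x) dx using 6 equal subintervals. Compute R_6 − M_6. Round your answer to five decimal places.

191.44444

R_6 ≈ 779.1296296.
M_6 ≈ 587.6851852.
R_6 − M_6 ≈ 191.44444.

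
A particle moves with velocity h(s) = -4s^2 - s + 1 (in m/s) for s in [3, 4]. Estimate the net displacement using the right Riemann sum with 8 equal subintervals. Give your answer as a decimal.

-53.65625

Δs = (4 − 3)/8 = 0.125.
Right endpoints: 3.125, 3.25, 3.375, 3.5, 3.625, 3.75, 3.875, 4.
h(3.125) = -41.1875, h(3.25) = -44.5, h(3.375) = -47.9375, h(3.5) = -51.5, h(3.625) = -55.1875, h(3.75) = -59, h(3.875) = -62.9375, h(4) = -67.
Sum = Δs · [h(3.125) + h(3.25) + h(3.375) + ...].
Sum = -53.65625.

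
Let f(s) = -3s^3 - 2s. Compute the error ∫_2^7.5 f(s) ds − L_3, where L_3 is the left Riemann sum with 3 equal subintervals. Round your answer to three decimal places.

Exact integral: ∫_2^7.5 f(s) ds = -2413.296875.
L_3 ≈ -1396.77083.
Error ≈ -2413.296875 − (-1396.77083) ≈ -1016.526.

-1016.526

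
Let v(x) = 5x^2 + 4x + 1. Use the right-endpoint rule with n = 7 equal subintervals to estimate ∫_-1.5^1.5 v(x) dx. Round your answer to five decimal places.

17.28061

Δx = (1.5 − (-1.5))/7 = 3/7.
Right endpoints: -15/14, -9/14, -3/14, 3/14, 9/14, 15/14, 1.5.
v(-15/14) = 481/196, v(-9/14) = 97/196, v(-3/14) = 73/196, v(3/14) = 409/196, v(9/14) = 1105/196, v(15/14) = 2161/196, v(1.5) = 18.25.
Sum = Δx · [v(-15/14) + v(-9/14) + v(-3/14) + ...].
Sum ≈ 17.28061.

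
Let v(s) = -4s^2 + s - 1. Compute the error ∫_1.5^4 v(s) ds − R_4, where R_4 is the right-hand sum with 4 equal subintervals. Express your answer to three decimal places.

Exact integral: ∫_1.5^4 v(s) ds ≈ -76.45833.
R_4 = -93.515625.
Error ≈ -76.45833 − (-93.515625) ≈ 17.057.

17.057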